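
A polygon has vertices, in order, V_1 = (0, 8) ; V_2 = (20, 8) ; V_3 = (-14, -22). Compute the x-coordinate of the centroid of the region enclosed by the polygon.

Apply the shoelace (surveyor's) formula. First the cross-terms c_i = x_i·y_{i+1} − x_{i+1}·y_i:
  -160, -328, -112  ⇒  2A = -600, A = -300.
Then Σ (x_i + x_{i+1})·c_i = -3600, so x̄ = -3600 / (6·(-300)) = 2.

2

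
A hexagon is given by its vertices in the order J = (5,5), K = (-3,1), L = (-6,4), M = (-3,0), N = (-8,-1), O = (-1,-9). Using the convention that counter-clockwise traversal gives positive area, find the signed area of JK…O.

Apply the shoelace formula: 2A = Σ (x_i·y_{i+1} − x_{i+1}·y_i), indices taken mod 6.
Cross-terms: 20, -6, 12, 3, 71, 40  ⇒  Σ = 140
Signed area = Σ/2 = 70 (positive ⇒ counter-clockwise traversal).

70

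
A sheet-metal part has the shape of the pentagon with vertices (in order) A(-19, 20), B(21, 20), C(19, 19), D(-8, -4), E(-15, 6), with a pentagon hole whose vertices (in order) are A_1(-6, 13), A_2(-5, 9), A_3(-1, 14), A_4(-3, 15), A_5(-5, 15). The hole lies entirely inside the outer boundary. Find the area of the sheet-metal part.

483.5

Outer boundary:
Apply the shoelace formula: 2A = Σ (x_i·y_{i+1} − x_{i+1}·y_i), indices taken mod 5.
A→B: (-19)(20) − (21)(20) = -800
B→C: (21)(19) − (19)(20) = 19
C→D: (19)(-4) − (-8)(19) = 76
D→E: (-8)(6) − (-15)(-4) = -108
E→A: (-15)(20) − (-19)(6) = -186
Σ = -999
Area = |Σ|/2 = 499.5.
Hole:
Apply the surveyor's formula: 2A = Σ (x_i·y_{i+1} − x_{i+1}·y_i), indices taken mod 5.
Cross-terms: 11, -61, 27, 30, 25  ⇒  Σ = 32
Area = |Σ|/2 = 16.
Net area = 499.5 − 16 = 483.5.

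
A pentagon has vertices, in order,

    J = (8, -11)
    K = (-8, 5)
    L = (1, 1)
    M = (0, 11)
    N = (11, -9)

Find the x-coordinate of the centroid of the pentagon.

Apply Gauss's area formula. First the cross-terms c_i = x_i·y_{i+1} − x_{i+1}·y_i:
  -48, -13, 11, -121, -49  ⇒  2A = -220, A = -110.
Then Σ (x_i + x_{i+1})·c_i = -2160, so x̄ = -2160 / (6·(-110)) = 36/11.

36/11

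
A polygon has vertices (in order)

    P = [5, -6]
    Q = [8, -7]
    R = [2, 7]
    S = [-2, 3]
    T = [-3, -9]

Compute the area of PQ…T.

96.5

Apply Gauss's area formula: 2A = Σ (x_i·y_{i+1} − x_{i+1}·y_i), indices taken mod 5.
Σ = (13) + (70) + (20) + (27) + (63) = 193
Area = |Σ|/2 = 96.5.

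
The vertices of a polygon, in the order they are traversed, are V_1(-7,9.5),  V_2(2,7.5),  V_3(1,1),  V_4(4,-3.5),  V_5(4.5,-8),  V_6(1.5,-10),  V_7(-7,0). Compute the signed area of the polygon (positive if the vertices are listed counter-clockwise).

-135.125

V_1→V_2: (-7)(7.5) − (2)(9.5) = -71.5
V_2→V_3: (2)(1) − (1)(7.5) = -5.5
V_3→V_4: (1)(-3.5) − (4)(1) = -7.5
V_4→V_5: (4)(-8) − (4.5)(-3.5) = -16.25
V_5→V_6: (4.5)(-10) − (1.5)(-8) = -33
V_6→V_7: (1.5)(0) − (-7)(-10) = -70
V_7→V_1: (-7)(9.5) − (-7)(0) = -66.5
Σ = -270.25
Signed area = Σ/2 = -135.125 (negative ⇒ clockwise traversal).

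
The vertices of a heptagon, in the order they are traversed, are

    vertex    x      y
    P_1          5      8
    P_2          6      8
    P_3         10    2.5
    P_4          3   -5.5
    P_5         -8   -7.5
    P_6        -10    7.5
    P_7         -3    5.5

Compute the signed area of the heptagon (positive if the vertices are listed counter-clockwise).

P_1→P_2: (5)(8) − (6)(8) = -8
P_2→P_3: (6)(2.5) − (10)(8) = -65
P_3→P_4: (10)(-5.5) − (3)(2.5) = -62.5
P_4→P_5: (3)(-7.5) − (-8)(-5.5) = -66.5
P_5→P_6: (-8)(7.5) − (-10)(-7.5) = -135
P_6→P_7: (-10)(5.5) − (-3)(7.5) = -32.5
P_7→P_1: (-3)(8) − (5)(5.5) = -51.5
Σ = -421
Signed area = Σ/2 = -210.5 (negative ⇒ clockwise traversal).

-210.5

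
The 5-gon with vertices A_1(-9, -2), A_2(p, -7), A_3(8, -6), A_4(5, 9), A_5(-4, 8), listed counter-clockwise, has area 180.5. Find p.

4

Write out the shoelace sum; only the two edges meeting at A_2 involve p:
2·Area = [((-9)·(-7) − p·(-2)) + (p·(-6) − 8·(-7))] + 258
       = -4·p + 377 = 361
⇒ p = 4.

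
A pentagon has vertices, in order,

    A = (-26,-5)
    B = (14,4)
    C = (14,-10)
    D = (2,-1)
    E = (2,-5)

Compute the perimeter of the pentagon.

102

|AB| = √((40)² + (9)²) = √1681 = 41
|BC| = √((0)² + (-14)²) = √196 = 14
|CD| = √((-12)² + (9)²) = √225 = 15
|DE| = √((0)² + (-4)²) = √16 = 4
|EA| = √((-28)² + (0)²) = √784 = 28
Perimeter = 41 + 14 + 15 + 4 + 28 = 102.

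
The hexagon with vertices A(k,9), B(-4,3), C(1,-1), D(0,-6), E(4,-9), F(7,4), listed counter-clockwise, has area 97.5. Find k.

2

Write out the shoelace sum; only the two edges meeting at A involve k:
2·Area = [(7·9 − k·4) + (k·3 − (-4)·9)] + 98
       = -1·k + 197 = 195
⇒ k = 2.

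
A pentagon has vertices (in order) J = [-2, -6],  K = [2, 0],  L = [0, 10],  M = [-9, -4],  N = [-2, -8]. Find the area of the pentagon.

Apply the shoelace (surveyor's) formula: 2A = Σ (x_i·y_{i+1} − x_{i+1}·y_i), indices taken mod 5.
Σ = (12) + (20) + (90) + (64) + (-4) = 182
Area = |Σ|/2 = 91.

91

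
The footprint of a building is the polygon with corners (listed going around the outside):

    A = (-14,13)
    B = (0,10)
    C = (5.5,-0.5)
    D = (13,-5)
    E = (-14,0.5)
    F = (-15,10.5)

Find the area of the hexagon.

Σ = (-140) + (-55) + (-21) + (-63.5) + (-139.5) + (-48) = -467
Area = |Σ|/2 = 233.5.

233.5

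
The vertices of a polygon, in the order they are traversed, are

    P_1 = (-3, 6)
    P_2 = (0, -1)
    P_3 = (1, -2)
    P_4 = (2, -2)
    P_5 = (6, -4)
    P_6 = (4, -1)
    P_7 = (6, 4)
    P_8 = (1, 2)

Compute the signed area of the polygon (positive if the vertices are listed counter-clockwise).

31

Cross-terms: 3, 1, 2, 4, 10, 22, 8, 12  ⇒  Σ = 62
Signed area = Σ/2 = 31 (positive ⇒ counter-clockwise traversal).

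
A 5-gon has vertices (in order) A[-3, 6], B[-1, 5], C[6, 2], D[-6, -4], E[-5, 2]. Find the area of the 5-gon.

Apply the shoelace (surveyor's) formula: 2A = Σ (x_i·y_{i+1} − x_{i+1}·y_i), indices taken mod 5.
Σ = (-9) + (-32) + (-12) + (-32) + (-24) = -109
Area = |Σ|/2 = 54.5.

54.5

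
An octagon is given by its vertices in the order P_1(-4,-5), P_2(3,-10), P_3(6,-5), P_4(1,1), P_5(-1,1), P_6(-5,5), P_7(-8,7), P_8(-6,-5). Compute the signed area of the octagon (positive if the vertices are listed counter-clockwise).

Apply Gauss's area formula: 2A = Σ (x_i·y_{i+1} − x_{i+1}·y_i), indices taken mod 8.
P_1→P_2: (-4)(-10) − (3)(-5) = 55
P_2→P_3: (3)(-5) − (6)(-10) = 45
P_3→P_4: (6)(1) − (1)(-5) = 11
P_4→P_5: (1)(1) − (-1)(1) = 2
P_5→P_6: (-1)(5) − (-5)(1) = 0
P_6→P_7: (-5)(7) − (-8)(5) = 5
P_7→P_8: (-8)(-5) − (-6)(7) = 82
P_8→P_1: (-6)(-5) − (-4)(-5) = 10
Σ = 210
Signed area = Σ/2 = 105 (positive ⇒ counter-clockwise traversal).

105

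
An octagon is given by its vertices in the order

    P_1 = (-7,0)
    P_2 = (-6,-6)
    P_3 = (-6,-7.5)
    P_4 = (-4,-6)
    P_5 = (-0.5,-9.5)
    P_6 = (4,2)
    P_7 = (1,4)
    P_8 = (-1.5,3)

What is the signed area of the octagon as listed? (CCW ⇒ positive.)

86.5

P_1→P_2: (-7)(-6) − (-6)(0) = 42
P_2→P_3: (-6)(-7.5) − (-6)(-6) = 9
P_3→P_4: (-6)(-6) − (-4)(-7.5) = 6
P_4→P_5: (-4)(-9.5) − (-0.5)(-6) = 35
P_5→P_6: (-0.5)(2) − (4)(-9.5) = 37
P_6→P_7: (4)(4) − (1)(2) = 14
P_7→P_8: (1)(3) − (-1.5)(4) = 9
P_8→P_1: (-1.5)(0) − (-7)(3) = 21
Σ = 173
Signed area = Σ/2 = 86.5 (positive ⇒ counter-clockwise traversal).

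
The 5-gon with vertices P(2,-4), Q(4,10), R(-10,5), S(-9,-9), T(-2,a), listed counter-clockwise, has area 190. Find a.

-9

Write out the shoelace sum; only the two edges meeting at T involve a:
2·Area = [((-9)·a − (-2)·(-9)) + ((-2)·(-4) − 2·a)] + 291
       = -11·a + 281 = 380
⇒ a = -9.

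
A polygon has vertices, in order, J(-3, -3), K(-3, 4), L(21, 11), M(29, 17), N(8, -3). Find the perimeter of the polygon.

82

|JK| = √((0)² + (7)²) = √49 = 7
|KL| = √((24)² + (7)²) = √625 = 25
|LM| = √((8)² + (6)²) = √100 = 10
|MN| = √((-21)² + (-20)²) = √841 = 29
|NJ| = √((-11)² + (0)²) = √121 = 11
Perimeter = 7 + 25 + 10 + 29 + 11 = 82.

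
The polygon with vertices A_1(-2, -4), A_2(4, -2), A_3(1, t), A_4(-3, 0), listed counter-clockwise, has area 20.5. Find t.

1

Write out the shoelace sum; only the two edges meeting at A_3 involve t:
2·Area = [(4·t − 1·(-2)) + (1·0 − (-3)·t)] + 32
       = 7·t + 34 = 41
⇒ t = 1.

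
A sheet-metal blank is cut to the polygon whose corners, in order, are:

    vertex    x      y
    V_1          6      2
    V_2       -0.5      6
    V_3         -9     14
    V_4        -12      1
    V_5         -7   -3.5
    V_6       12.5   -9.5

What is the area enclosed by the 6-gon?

242.125

Σ = (37) + (47) + (159) + (49) + (110.25) + (82) = 484.25
Area = |Σ|/2 = 242.125.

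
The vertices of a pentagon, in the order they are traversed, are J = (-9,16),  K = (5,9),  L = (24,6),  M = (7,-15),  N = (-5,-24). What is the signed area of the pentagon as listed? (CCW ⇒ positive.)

Apply the shoelace formula: 2A = Σ (x_i·y_{i+1} − x_{i+1}·y_i), indices taken mod 5.
Cross-terms: -161, -186, -402, -243, -296  ⇒  Σ = -1288
Signed area = Σ/2 = -644 (negative ⇒ clockwise traversal).

-644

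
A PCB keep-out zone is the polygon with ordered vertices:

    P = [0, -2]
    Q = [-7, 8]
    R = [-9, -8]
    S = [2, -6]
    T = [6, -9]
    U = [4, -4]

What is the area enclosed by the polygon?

103

Σ = (-14) + (128) + (70) + (18) + (12) + (-8) = 206
Area = |Σ|/2 = 103.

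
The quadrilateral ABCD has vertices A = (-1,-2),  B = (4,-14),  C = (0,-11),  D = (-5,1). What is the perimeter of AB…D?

36

|AB| = √((5)² + (-12)²) = √169 = 13
|BC| = √((-4)² + (3)²) = √25 = 5
|CD| = √((-5)² + (12)²) = √169 = 13
|DA| = √((4)² + (-3)²) = √25 = 5
Perimeter = 13 + 5 + 13 + 5 = 36.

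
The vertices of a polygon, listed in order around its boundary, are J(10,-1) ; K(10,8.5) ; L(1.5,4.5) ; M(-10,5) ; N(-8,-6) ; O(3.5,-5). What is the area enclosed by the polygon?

Σ = (95) + (32.25) + (52.5) + (100) + (61) + (46.5) = 387.25
Area = |Σ|/2 = 193.625.

193.625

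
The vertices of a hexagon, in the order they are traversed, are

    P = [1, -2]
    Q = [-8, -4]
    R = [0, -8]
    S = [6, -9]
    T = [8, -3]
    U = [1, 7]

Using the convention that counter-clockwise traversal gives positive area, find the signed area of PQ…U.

98

Apply the surveyor's formula: 2A = Σ (x_i·y_{i+1} − x_{i+1}·y_i), indices taken mod 6.
Cross-terms: -20, 64, 48, 54, 59, -9  ⇒  Σ = 196
Signed area = Σ/2 = 98 (positive ⇒ counter-clockwise traversal).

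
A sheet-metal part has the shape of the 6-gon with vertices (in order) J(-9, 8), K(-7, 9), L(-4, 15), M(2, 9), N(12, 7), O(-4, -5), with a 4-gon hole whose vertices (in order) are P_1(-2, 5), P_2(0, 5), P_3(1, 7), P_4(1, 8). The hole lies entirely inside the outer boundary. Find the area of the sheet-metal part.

Outer boundary:
Apply the shoelace (surveyor's) formula: 2A = Σ (x_i·y_{i+1} − x_{i+1}·y_i), indices taken mod 6.
J→K: (-9)(9) − (-7)(8) = -25
K→L: (-7)(15) − (-4)(9) = -69
L→M: (-4)(9) − (2)(15) = -66
M→N: (2)(7) − (12)(9) = -94
N→O: (12)(-5) − (-4)(7) = -32
O→J: (-4)(8) − (-9)(-5) = -77
Σ = -363
Area = |Σ|/2 = 181.5.
Hole:
Apply the shoelace (surveyor's) formula: 2A = Σ (x_i·y_{i+1} − x_{i+1}·y_i), indices taken mod 4.
Σ = (-10) + (-5) + (1) + (21) = 7
Area = |Σ|/2 = 3.5.
Net area = 181.5 − 3.5 = 178.

178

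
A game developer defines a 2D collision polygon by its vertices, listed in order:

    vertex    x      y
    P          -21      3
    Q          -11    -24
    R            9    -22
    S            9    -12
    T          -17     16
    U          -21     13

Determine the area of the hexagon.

675

P→Q: (-21)(-24) − (-11)(3) = 537
Q→R: (-11)(-22) − (9)(-24) = 458
R→S: (9)(-12) − (9)(-22) = 90
S→T: (9)(16) − (-17)(-12) = -60
T→U: (-17)(13) − (-21)(16) = 115
U→P: (-21)(3) − (-21)(13) = 210
Σ = 1350
Area = |Σ|/2 = 675.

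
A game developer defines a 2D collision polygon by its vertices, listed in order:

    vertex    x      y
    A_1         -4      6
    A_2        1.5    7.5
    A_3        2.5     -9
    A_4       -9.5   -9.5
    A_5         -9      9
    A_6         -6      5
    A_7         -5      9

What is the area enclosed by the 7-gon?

182.75

Apply the shoelace formula: 2A = Σ (x_i·y_{i+1} − x_{i+1}·y_i), indices taken mod 7.
Σ = (-39) + (-32.25) + (-109.25) + (-171) + (9) + (-29) + (6) = -365.5
Area = |Σ|/2 = 182.75.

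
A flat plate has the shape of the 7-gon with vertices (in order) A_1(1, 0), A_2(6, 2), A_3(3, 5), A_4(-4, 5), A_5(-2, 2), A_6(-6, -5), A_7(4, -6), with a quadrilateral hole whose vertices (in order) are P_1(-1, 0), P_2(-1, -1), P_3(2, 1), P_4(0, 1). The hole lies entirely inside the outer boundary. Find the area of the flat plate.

Outer boundary:
Apply the shoelace formula: 2A = Σ (x_i·y_{i+1} − x_{i+1}·y_i), indices taken mod 7.
A_1→A_2: (1)(2) − (6)(0) = 2
A_2→A_3: (6)(5) − (3)(2) = 24
A_3→A_4: (3)(5) − (-4)(5) = 35
A_4→A_5: (-4)(2) − (-2)(5) = 2
A_5→A_6: (-2)(-5) − (-6)(2) = 22
A_6→A_7: (-6)(-6) − (4)(-5) = 56
A_7→A_1: (4)(0) − (1)(-6) = 6
Σ = 147
Area = |Σ|/2 = 73.5.
Hole:
Σ = (1) + (1) + (2) + (1) = 5
Area = |Σ|/2 = 2.5.
Net area = 73.5 − 2.5 = 71.

71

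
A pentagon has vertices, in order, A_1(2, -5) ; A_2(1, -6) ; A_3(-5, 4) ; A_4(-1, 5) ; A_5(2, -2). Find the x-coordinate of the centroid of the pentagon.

-59/68

Apply the surveyor's formula. First the cross-terms c_i = x_i·y_{i+1} − x_{i+1}·y_i:
  -7, -26, -21, -8, -6  ⇒  2A = -68, A = -34.
Then Σ (x_i + x_{i+1})·c_i = 177, so x̄ = 177 / (6·(-34)) = -59/68.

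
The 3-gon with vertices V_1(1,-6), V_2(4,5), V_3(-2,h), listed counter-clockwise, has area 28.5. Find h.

2

Write out the shoelace sum; only the two edges meeting at V_3 involve h:
2·Area = [(4·h − (-2)·5) + ((-2)·(-6) − 1·h)] + 29
       = 3·h + 51 = 57
⇒ h = 2.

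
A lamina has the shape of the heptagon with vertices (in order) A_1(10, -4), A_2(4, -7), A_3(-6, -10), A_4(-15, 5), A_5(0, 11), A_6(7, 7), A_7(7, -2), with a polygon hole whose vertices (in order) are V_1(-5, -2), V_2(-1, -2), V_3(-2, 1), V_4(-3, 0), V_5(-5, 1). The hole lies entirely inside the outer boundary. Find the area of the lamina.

305.5

Outer boundary:
Apply the shoelace formula: 2A = Σ (x_i·y_{i+1} − x_{i+1}·y_i), indices taken mod 7.
A_1→A_2: (10)(-7) − (4)(-4) = -54
A_2→A_3: (4)(-10) − (-6)(-7) = -82
A_3→A_4: (-6)(5) − (-15)(-10) = -180
A_4→A_5: (-15)(11) − (0)(5) = -165
A_5→A_6: (0)(7) − (7)(11) = -77
A_6→A_7: (7)(-2) − (7)(7) = -63
A_7→A_1: (7)(-4) − (10)(-2) = -8
Σ = -629
Area = |Σ|/2 = 314.5.
Hole:
Σ = (8) + (-5) + (3) + (-3) + (15) = 18
Area = |Σ|/2 = 9.
Net area = 314.5 − 9 = 305.5.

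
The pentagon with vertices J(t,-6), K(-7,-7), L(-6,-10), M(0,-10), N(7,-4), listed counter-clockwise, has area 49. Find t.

Write out the shoelace sum; only the two edges meeting at J involve t:
2·Area = [(7·(-6) − t·(-4)) + (t·(-7) − (-7)·(-6))] + 158
       = -3·t + 74 = 98
⇒ t = -8.

-8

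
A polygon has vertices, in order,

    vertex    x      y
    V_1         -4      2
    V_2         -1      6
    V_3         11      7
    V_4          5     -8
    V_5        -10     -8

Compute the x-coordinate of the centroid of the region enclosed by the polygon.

14/13

Apply the surveyor's formula. First the cross-terms c_i = x_i·y_{i+1} − x_{i+1}·y_i:
  -22, -73, -123, -120, -52  ⇒  2A = -390, A = -195.
Then Σ (x_i + x_{i+1})·c_i = -1260, so x̄ = -1260 / (6·(-195)) = 14/13.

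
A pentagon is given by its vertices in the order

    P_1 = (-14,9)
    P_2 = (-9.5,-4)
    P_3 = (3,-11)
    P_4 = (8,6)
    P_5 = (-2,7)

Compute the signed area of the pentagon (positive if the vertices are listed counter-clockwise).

Apply the shoelace formula: 2A = Σ (x_i·y_{i+1} − x_{i+1}·y_i), indices taken mod 5.
Σ = (141.5) + (116.5) + (106) + (68) + (80) = 512
Signed area = Σ/2 = 256 (positive ⇒ counter-clockwise traversal).

256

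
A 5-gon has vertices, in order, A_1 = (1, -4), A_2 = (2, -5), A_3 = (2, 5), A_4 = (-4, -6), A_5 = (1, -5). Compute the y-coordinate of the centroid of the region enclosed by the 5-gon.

-55/29

Apply the shoelace (surveyor's) formula. First the cross-terms c_i = x_i·y_{i+1} − x_{i+1}·y_i:
  3, 20, 8, 26, 1  ⇒  2A = 58, A = 29.
Then Σ (y_i + y_{i+1})·c_i = -330, so ȳ = -330 / (6·29) = -55/29.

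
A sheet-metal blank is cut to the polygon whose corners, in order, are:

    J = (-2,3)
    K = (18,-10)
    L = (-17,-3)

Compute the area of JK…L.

J→K: (-2)(-10) − (18)(3) = -34
K→L: (18)(-3) − (-17)(-10) = -224
L→J: (-17)(3) − (-2)(-3) = -57
Σ = -315
Area = |Σ|/2 = 157.5.

157.5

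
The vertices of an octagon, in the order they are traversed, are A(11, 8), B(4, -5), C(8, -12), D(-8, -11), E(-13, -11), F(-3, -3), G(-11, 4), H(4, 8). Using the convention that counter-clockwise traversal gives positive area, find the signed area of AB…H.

-266.5

Σ = (-87) + (-8) + (-184) + (-55) + (6) + (-45) + (-104) + (-56) = -533
Signed area = Σ/2 = -266.5 (negative ⇒ clockwise traversal).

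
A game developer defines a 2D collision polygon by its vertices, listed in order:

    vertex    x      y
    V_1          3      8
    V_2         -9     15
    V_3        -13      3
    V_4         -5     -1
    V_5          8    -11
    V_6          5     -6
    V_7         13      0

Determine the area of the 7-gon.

282.5

Apply the shoelace formula: 2A = Σ (x_i·y_{i+1} − x_{i+1}·y_i), indices taken mod 7.
Σ = (117) + (168) + (28) + (63) + (7) + (78) + (104) = 565
Area = |Σ|/2 = 282.5.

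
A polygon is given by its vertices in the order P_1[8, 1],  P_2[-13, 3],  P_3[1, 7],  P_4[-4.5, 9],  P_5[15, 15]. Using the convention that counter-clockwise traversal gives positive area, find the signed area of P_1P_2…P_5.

Apply Gauss's area formula: 2A = Σ (x_i·y_{i+1} − x_{i+1}·y_i), indices taken mod 5.
Σ = (37) + (-94) + (40.5) + (-202.5) + (-105) = -324
Signed area = Σ/2 = -162 (negative ⇒ clockwise traversal).

-162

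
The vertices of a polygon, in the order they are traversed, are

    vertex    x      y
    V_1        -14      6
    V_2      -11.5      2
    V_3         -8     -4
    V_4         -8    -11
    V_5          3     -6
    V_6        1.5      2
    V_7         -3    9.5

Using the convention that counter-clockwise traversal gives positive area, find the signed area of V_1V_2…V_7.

195.125

Σ = (41) + (62) + (56) + (81) + (15) + (20.25) + (115) = 390.25
Signed area = Σ/2 = 195.125 (positive ⇒ counter-clockwise traversal).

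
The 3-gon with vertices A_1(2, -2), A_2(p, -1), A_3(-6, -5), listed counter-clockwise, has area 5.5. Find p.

Write out the shoelace sum; only the two edges meeting at A_2 involve p:
2·Area = [(2·(-1) − p·(-2)) + (p·(-5) − (-6)·(-1))] + 22
       = -3·p + 14 = 11
⇒ p = 1.

1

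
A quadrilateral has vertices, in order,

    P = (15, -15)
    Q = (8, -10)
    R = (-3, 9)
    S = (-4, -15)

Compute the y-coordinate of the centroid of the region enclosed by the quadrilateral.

Apply the surveyor's formula. First the cross-terms c_i = x_i·y_{i+1} − x_{i+1}·y_i:
  -30, 42, 81, 285  ⇒  2A = 378, A = 189.
Then Σ (y_i + y_{i+1})·c_i = -8328, so ȳ = -8328 / (6·189) = -1388/189.

-1388/189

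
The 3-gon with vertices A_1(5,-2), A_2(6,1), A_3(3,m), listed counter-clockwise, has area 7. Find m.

Write out the shoelace sum; only the two edges meeting at A_3 involve m:
2·Area = [(6·m − 3·1) + (3·(-2) − 5·m)] + 17
       = 1·m + 8 = 14
⇒ m = 6.

6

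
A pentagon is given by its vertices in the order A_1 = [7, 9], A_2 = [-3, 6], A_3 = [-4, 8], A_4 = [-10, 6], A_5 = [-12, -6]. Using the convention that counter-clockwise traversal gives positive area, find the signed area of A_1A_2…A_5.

95.5

Cross-terms: 69, 0, 56, 132, -66  ⇒  Σ = 191
Signed area = Σ/2 = 95.5 (positive ⇒ counter-clockwise traversal).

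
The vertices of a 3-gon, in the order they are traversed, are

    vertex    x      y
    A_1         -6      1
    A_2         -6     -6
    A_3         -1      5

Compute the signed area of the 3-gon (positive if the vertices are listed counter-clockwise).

17.5

Apply Gauss's area formula: 2A = Σ (x_i·y_{i+1} − x_{i+1}·y_i), indices taken mod 3.
A_1→A_2: (-6)(-6) − (-6)(1) = 42
A_2→A_3: (-6)(5) − (-1)(-6) = -36
A_3→A_1: (-1)(1) − (-6)(5) = 29
Σ = 35
Signed area = Σ/2 = 17.5 (positive ⇒ counter-clockwise traversal).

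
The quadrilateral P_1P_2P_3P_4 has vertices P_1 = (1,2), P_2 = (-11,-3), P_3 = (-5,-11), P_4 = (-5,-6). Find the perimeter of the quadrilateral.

38

|P_1P_2| = √((-12)² + (-5)²) = √169 = 13
|P_2P_3| = √((6)² + (-8)²) = √100 = 10
|P_3P_4| = √((0)² + (5)²) = √25 = 5
|P_4P_1| = √((6)² + (8)²) = √100 = 10
Perimeter = 13 + 10 + 5 + 10 = 38.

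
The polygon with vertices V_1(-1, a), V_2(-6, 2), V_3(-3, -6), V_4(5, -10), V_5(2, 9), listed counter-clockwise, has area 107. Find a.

5

The doubled signed area Σ (x_i y_{i+1} − x_{i+1} y_i) is linear in a.
With a=0 it equals 174; the coefficient of a is 8 (from the two edges through V_1).
So 8·a + 174 = 2·107 = 214 ⇒ a = 5.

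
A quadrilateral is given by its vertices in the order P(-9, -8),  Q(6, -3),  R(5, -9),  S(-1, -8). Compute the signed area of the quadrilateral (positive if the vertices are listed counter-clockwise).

Apply the shoelace formula: 2A = Σ (x_i·y_{i+1} − x_{i+1}·y_i), indices taken mod 4.
P→Q: (-9)(-3) − (6)(-8) = 75
Q→R: (6)(-9) − (5)(-3) = -39
R→S: (5)(-8) − (-1)(-9) = -49
S→P: (-1)(-8) − (-9)(-8) = -64
Σ = -77
Signed area = Σ/2 = -38.5 (negative ⇒ clockwise traversal).

-38.5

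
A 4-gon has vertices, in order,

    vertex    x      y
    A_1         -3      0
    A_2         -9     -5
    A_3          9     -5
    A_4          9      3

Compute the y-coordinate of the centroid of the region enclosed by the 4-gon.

-182/93

Apply the shoelace (surveyor's) formula. First the cross-terms c_i = x_i·y_{i+1} − x_{i+1}·y_i:
  15, 90, 72, 9  ⇒  2A = 186, A = 93.
Then Σ (y_i + y_{i+1})·c_i = -1092, so ȳ = -1092 / (6·93) = -182/93.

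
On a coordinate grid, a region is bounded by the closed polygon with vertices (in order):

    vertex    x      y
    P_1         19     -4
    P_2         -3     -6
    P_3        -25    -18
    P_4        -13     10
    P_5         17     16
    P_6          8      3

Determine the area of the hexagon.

625

Apply the shoelace (surveyor's) formula: 2A = Σ (x_i·y_{i+1} − x_{i+1}·y_i), indices taken mod 6.
P_1→P_2: (19)(-6) − (-3)(-4) = -126
P_2→P_3: (-3)(-18) − (-25)(-6) = -96
P_3→P_4: (-25)(10) − (-13)(-18) = -484
P_4→P_5: (-13)(16) − (17)(10) = -378
P_5→P_6: (17)(3) − (8)(16) = -77
P_6→P_1: (8)(-4) − (19)(3) = -89
Σ = -1250
Area = |Σ|/2 = 625.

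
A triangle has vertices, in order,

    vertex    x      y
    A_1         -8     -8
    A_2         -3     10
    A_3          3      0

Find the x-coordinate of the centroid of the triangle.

-8/3

Apply the shoelace (surveyor's) formula. First the cross-terms c_i = x_i·y_{i+1} − x_{i+1}·y_i:
  -104, -30, -24  ⇒  2A = -158, A = -79.
Then Σ (x_i + x_{i+1})·c_i = 1264, so x̄ = 1264 / (6·(-79)) = -8/3.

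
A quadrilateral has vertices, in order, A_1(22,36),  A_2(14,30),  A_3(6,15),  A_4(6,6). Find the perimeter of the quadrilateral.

70

|A_1A_2| = √((-8)² + (-6)²) = √100 = 10
|A_2A_3| = √((-8)² + (-15)²) = √289 = 17
|A_3A_4| = √((0)² + (-9)²) = √81 = 9
|A_4A_1| = √((16)² + (30)²) = √1156 = 34
Perimeter = 10 + 17 + 9 + 34 = 70.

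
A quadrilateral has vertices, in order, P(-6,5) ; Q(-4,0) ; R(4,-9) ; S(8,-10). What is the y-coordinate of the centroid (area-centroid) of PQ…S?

Apply the shoelace (surveyor's) formula. First the cross-terms c_i = x_i·y_{i+1} − x_{i+1}·y_i:
  20, 36, 32, -20  ⇒  2A = 68, A = 34.
Then Σ (y_i + y_{i+1})·c_i = -732, so ȳ = -732 / (6·34) = -61/17.

-61/17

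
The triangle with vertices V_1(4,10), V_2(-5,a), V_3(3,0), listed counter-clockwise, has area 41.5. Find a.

The doubled signed area Σ (x_i y_{i+1} − x_{i+1} y_i) is linear in a.
With a=0 it equals 80; the coefficient of a is 1 (from the two edges through V_2).
So 1·a + 80 = 2·41.5 = 83 ⇒ a = 3.

3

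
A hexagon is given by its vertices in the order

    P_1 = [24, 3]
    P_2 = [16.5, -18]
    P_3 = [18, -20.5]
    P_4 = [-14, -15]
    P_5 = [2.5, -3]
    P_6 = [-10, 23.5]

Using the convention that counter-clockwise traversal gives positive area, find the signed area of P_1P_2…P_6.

Apply Gauss's area formula: 2A = Σ (x_i·y_{i+1} − x_{i+1}·y_i), indices taken mod 6.
Σ = (-481.5) + (-14.25) + (-557) + (79.5) + (28.75) + (-594) = -1538.5
Signed area = Σ/2 = -769.25 (negative ⇒ clockwise traversal).

-769.25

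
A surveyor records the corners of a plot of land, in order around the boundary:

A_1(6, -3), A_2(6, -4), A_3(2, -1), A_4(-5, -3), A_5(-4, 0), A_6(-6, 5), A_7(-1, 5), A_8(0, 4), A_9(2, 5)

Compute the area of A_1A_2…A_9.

60

Apply the surveyor's formula: 2A = Σ (x_i·y_{i+1} − x_{i+1}·y_i), indices taken mod 9.
Σ = (-6) + (2) + (-11) + (-12) + (-20) + (-25) + (-4) + (-8) + (-36) = -120
Area = |Σ|/2 = 60.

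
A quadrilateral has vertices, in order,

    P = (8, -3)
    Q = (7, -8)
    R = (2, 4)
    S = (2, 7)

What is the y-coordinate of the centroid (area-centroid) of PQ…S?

Apply Gauss's area formula. First the cross-terms c_i = x_i·y_{i+1} − x_{i+1}·y_i:
  -43, 44, 6, -62  ⇒  2A = -55, A = -27.5.
Then Σ (y_i + y_{i+1})·c_i = 115, so ȳ = 115 / (6·(-27.5)) = -23/33.

-23/33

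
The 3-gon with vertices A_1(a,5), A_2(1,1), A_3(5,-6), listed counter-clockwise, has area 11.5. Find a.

Write out the shoelace sum; only the two edges meeting at A_1 involve a:
2·Area = [(5·5 − a·(-6)) + (a·1 − 1·5)] + -11
       = 7·a + 9 = 23
⇒ a = 2.

2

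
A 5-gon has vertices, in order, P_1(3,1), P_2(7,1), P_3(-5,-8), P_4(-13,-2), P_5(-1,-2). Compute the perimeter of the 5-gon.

|P_1P_2| = √((4)² + (0)²) = √16 = 4
|P_2P_3| = √((-12)² + (-9)²) = √225 = 15
|P_3P_4| = √((-8)² + (6)²) = √100 = 10
|P_4P_5| = √((12)² + (0)²) = √144 = 12
|P_5P_1| = √((4)² + (3)²) = √25 = 5
Perimeter = 4 + 15 + 10 + 12 + 5 = 46.

46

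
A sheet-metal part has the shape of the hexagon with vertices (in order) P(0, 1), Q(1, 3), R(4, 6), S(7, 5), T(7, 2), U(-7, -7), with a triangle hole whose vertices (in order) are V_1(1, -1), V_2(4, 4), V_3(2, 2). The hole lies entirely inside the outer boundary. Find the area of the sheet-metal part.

Outer boundary:
Apply the shoelace (surveyor's) formula: 2A = Σ (x_i·y_{i+1} − x_{i+1}·y_i), indices taken mod 6.
Σ = (-1) + (-6) + (-22) + (-21) + (-35) + (-7) = -92
Area = |Σ|/2 = 46.
Hole:
Apply the shoelace formula: 2A = Σ (x_i·y_{i+1} − x_{i+1}·y_i), indices taken mod 3.
Cross-terms: 8, 0, -4  ⇒  Σ = 4
Area = |Σ|/2 = 2.
Net area = 46 − 2 = 44.

44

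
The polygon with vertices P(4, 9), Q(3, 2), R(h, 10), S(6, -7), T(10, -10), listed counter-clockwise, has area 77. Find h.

-7

The doubled signed area Σ (x_i y_{i+1} − x_{i+1} y_i) is linear in h.
With h=0 it equals 91; the coefficient of h is -9 (from the two edges through R).
So -9·h + 91 = 2·77 = 154 ⇒ h = -7.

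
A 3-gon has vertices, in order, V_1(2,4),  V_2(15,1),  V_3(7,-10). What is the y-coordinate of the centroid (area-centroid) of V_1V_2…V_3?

-5/3

Apply Gauss's area formula. First the cross-terms c_i = x_i·y_{i+1} − x_{i+1}·y_i:
  -58, -157, 48  ⇒  2A = -167, A = -83.5.
Then Σ (y_i + y_{i+1})·c_i = 835, so ȳ = 835 / (6·(-83.5)) = -5/3.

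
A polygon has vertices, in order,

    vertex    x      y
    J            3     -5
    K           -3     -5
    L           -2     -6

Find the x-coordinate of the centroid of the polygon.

-2/3

Apply the shoelace (surveyor's) formula. First the cross-terms c_i = x_i·y_{i+1} − x_{i+1}·y_i:
  -30, 8, 28  ⇒  2A = 6, A = 3.
Then Σ (x_i + x_{i+1})·c_i = -12, so x̄ = -12 / (6·3) = -2/3.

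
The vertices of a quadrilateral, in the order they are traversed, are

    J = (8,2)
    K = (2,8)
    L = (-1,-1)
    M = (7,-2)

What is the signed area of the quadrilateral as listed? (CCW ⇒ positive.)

Σ = (60) + (6) + (9) + (30) = 105
Signed area = Σ/2 = 52.5 (positive ⇒ counter-clockwise traversal).

52.5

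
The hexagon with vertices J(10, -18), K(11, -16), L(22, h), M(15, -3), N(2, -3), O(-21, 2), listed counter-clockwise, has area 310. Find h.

The doubled signed area Σ (x_i y_{i+1} − x_{i+1} y_i) is linear in h.
With h=0 it equals 584; the coefficient of h is -4 (from the two edges through L).
So -4·h + 584 = 2·310 = 620 ⇒ h = -9.

-9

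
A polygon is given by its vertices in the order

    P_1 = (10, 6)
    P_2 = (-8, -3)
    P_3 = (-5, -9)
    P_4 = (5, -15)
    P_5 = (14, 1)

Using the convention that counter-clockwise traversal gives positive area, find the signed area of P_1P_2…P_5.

Σ = (18) + (57) + (120) + (215) + (74) = 484
Signed area = Σ/2 = 242 (positive ⇒ counter-clockwise traversal).

242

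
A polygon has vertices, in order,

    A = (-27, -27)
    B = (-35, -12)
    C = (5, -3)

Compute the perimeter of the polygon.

98

|AB| = √((-8)² + (15)²) = √289 = 17
|BC| = √((40)² + (9)²) = √1681 = 41
|CA| = √((-32)² + (-24)²) = √1600 = 40
Perimeter = 17 + 41 + 40 = 98.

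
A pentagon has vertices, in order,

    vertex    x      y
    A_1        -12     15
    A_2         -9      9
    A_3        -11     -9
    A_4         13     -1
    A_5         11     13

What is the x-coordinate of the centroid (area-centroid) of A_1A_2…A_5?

Apply Gauss's area formula. First the cross-terms c_i = x_i·y_{i+1} − x_{i+1}·y_i:
  27, 180, 128, 180, 321  ⇒  2A = 836, A = 418.
Then Σ (x_i + x_{i+1})·c_i = 88, so x̄ = 88 / (6·418) = 2/57.

2/57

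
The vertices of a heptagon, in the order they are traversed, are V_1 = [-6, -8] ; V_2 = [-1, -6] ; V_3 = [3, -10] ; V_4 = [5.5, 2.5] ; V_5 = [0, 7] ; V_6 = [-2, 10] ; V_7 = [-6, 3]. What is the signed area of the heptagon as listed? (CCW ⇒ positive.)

145.5

Apply the shoelace (surveyor's) formula: 2A = Σ (x_i·y_{i+1} − x_{i+1}·y_i), indices taken mod 7.
Σ = (28) + (28) + (62.5) + (38.5) + (14) + (54) + (66) = 291
Signed area = Σ/2 = 145.5 (positive ⇒ counter-clockwise traversal).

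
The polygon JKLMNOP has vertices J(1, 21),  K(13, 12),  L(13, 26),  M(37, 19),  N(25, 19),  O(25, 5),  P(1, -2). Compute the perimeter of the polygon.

|JK| = √((12)² + (-9)²) = √225 = 15
|KL| = √((0)² + (14)²) = √196 = 14
|LM| = √((24)² + (-7)²) = √625 = 25
|MN| = √((-12)² + (0)²) = √144 = 12
|NO| = √((0)² + (-14)²) = √196 = 14
|OP| = √((-24)² + (-7)²) = √625 = 25
|PJ| = √((0)² + (23)²) = √529 = 23
Perimeter = 15 + 14 + 25 + 12 + 14 + 25 + 23 = 128.

128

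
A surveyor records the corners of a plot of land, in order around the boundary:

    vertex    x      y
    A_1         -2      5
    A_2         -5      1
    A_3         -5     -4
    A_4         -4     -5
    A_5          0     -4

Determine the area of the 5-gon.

32.5

Cross-terms: 23, 25, 9, 16, -8  ⇒  Σ = 65
Area = |Σ|/2 = 32.5.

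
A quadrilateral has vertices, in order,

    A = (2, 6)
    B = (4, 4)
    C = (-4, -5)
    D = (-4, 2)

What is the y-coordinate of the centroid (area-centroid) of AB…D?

74/57

Apply the shoelace (surveyor's) formula. First the cross-terms c_i = x_i·y_{i+1} − x_{i+1}·y_i:
  -16, -4, -28, -28  ⇒  2A = -76, A = -38.
Then Σ (y_i + y_{i+1})·c_i = -296, so ȳ = -296 / (6·(-38)) = 74/57.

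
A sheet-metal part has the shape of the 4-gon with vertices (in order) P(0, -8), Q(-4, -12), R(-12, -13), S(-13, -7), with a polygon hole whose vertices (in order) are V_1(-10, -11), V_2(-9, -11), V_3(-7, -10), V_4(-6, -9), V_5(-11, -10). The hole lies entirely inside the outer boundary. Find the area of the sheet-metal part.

Outer boundary:
Apply the shoelace (surveyor's) formula: 2A = Σ (x_i·y_{i+1} − x_{i+1}·y_i), indices taken mod 4.
P→Q: (0)(-12) − (-4)(-8) = -32
Q→R: (-4)(-13) − (-12)(-12) = -92
R→S: (-12)(-7) − (-13)(-13) = -85
S→P: (-13)(-8) − (0)(-7) = 104
Σ = -105
Area = |Σ|/2 = 52.5.
Hole:
Apply the surveyor's formula: 2A = Σ (x_i·y_{i+1} − x_{i+1}·y_i), indices taken mod 5.
Σ = (11) + (13) + (3) + (-39) + (21) = 9
Area = |Σ|/2 = 4.5.
Net area = 52.5 − 4.5 = 48.

48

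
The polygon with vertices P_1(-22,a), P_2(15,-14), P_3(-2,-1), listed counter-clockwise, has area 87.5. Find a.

Write out the shoelace sum; only the two edges meeting at P_1 involve a:
2·Area = [((-2)·a − (-22)·(-1)) + ((-22)·(-14) − 15·a)] + -43
       = -17·a + 243 = 175
⇒ a = 4.

4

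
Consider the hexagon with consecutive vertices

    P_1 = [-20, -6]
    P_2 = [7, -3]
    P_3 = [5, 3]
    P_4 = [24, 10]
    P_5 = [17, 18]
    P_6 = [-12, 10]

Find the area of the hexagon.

518

Apply the shoelace formula: 2A = Σ (x_i·y_{i+1} − x_{i+1}·y_i), indices taken mod 6.
P_1→P_2: (-20)(-3) − (7)(-6) = 102
P_2→P_3: (7)(3) − (5)(-3) = 36
P_3→P_4: (5)(10) − (24)(3) = -22
P_4→P_5: (24)(18) − (17)(10) = 262
P_5→P_6: (17)(10) − (-12)(18) = 386
P_6→P_1: (-12)(-6) − (-20)(10) = 272
Σ = 1036
Area = |Σ|/2 = 518.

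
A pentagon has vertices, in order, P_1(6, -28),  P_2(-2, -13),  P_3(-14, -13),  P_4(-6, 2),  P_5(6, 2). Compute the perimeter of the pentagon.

|P_1P_2| = √((-8)² + (15)²) = √289 = 17
|P_2P_3| = √((-12)² + (0)²) = √144 = 12
|P_3P_4| = √((8)² + (15)²) = √289 = 17
|P_4P_5| = √((12)² + (0)²) = √144 = 12
|P_5P_1| = √((0)² + (-30)²) = √900 = 30
Perimeter = 17 + 12 + 17 + 12 + 30 = 88.

88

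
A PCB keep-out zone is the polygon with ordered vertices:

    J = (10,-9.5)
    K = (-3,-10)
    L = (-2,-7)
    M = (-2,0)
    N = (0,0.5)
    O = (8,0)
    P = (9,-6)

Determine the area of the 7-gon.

110

Apply Gauss's area formula: 2A = Σ (x_i·y_{i+1} − x_{i+1}·y_i), indices taken mod 7.
Σ = (-128.5) + (1) + (-14) + (-1) + (-4) + (-48) + (-25.5) = -220
Area = |Σ|/2 = 110.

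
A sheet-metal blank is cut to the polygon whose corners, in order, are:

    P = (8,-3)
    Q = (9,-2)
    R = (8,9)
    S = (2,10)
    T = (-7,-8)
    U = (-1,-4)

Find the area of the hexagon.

139.5

P→Q: (8)(-2) − (9)(-3) = 11
Q→R: (9)(9) − (8)(-2) = 97
R→S: (8)(10) − (2)(9) = 62
S→T: (2)(-8) − (-7)(10) = 54
T→U: (-7)(-4) − (-1)(-8) = 20
U→P: (-1)(-3) − (8)(-4) = 35
Σ = 279
Area = |Σ|/2 = 139.5.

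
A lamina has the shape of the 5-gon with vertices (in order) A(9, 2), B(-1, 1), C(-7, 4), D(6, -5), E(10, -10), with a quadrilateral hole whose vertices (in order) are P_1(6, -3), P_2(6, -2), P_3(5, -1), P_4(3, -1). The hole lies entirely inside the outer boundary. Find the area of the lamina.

Outer boundary:
Σ = (11) + (3) + (11) + (-10) + (110) = 125
Area = |Σ|/2 = 62.5.
Hole:
Apply the surveyor's formula: 2A = Σ (x_i·y_{i+1} − x_{i+1}·y_i), indices taken mod 4.
Cross-terms: 6, 4, -2, -3  ⇒  Σ = 5
Area = |Σ|/2 = 2.5.
Net area = 62.5 − 2.5 = 60.

60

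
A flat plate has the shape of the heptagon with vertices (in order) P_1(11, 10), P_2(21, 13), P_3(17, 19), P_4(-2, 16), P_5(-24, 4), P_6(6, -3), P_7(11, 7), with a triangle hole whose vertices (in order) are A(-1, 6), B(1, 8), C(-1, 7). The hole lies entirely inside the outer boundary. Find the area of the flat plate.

475.5

Outer boundary:
Apply Gauss's area formula: 2A = Σ (x_i·y_{i+1} − x_{i+1}·y_i), indices taken mod 7.
P_1→P_2: (11)(13) − (21)(10) = -67
P_2→P_3: (21)(19) − (17)(13) = 178
P_3→P_4: (17)(16) − (-2)(19) = 310
P_4→P_5: (-2)(4) − (-24)(16) = 376
P_5→P_6: (-24)(-3) − (6)(4) = 48
P_6→P_7: (6)(7) − (11)(-3) = 75
P_7→P_1: (11)(10) − (11)(7) = 33
Σ = 953
Area = |Σ|/2 = 476.5.
Hole:
Apply the surveyor's formula: 2A = Σ (x_i·y_{i+1} − x_{i+1}·y_i), indices taken mod 3.
Cross-terms: -14, 15, 1  ⇒  Σ = 2
Area = |Σ|/2 = 1.
Net area = 476.5 − 1 = 475.5.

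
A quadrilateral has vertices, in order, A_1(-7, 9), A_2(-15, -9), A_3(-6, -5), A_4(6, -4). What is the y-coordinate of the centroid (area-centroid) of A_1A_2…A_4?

Apply the surveyor's formula. First the cross-terms c_i = x_i·y_{i+1} − x_{i+1}·y_i:
  198, 21, 54, 26  ⇒  2A = 299, A = 149.5.
Then Σ (y_i + y_{i+1})·c_i = -650, so ȳ = -650 / (6·149.5) = -50/69.

-50/69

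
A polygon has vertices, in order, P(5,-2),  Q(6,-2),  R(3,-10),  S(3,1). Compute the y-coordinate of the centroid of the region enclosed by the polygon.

-59/15

Apply the surveyor's formula. First the cross-terms c_i = x_i·y_{i+1} − x_{i+1}·y_i:
  2, -54, 33, -11  ⇒  2A = -30, A = -15.
Then Σ (y_i + y_{i+1})·c_i = 354, so ȳ = 354 / (6·(-15)) = -59/15.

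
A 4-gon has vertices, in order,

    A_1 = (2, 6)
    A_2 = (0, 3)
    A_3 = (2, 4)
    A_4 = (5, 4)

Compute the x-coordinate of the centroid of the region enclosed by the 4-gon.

7/3

Apply the surveyor's formula. First the cross-terms c_i = x_i·y_{i+1} − x_{i+1}·y_i:
  6, -6, -12, 22  ⇒  2A = 10, A = 5.
Then Σ (x_i + x_{i+1})·c_i = 70, so x̄ = 70 / (6·5) = 7/3.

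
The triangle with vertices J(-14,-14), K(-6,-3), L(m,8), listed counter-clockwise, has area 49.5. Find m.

-7

The doubled signed area Σ (x_i y_{i+1} − x_{i+1} y_i) is linear in m.
With m=0 it equals 22; the coefficient of m is -11 (from the two edges through L).
So -11·m + 22 = 2·49.5 = 99 ⇒ m = -7.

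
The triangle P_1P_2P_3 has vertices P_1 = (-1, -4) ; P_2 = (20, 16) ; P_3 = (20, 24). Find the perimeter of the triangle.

72

|P_1P_2| = √((21)² + (20)²) = √841 = 29
|P_2P_3| = √((0)² + (8)²) = √64 = 8
|P_3P_1| = √((-21)² + (-28)²) = √1225 = 35
Perimeter = 29 + 8 + 35 = 72.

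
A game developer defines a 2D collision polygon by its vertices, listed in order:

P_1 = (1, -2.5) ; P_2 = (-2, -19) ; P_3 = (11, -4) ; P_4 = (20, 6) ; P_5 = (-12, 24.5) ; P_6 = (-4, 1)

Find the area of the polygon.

498

Σ = (-24) + (217) + (146) + (562) + (86) + (9) = 996
Area = |Σ|/2 = 498.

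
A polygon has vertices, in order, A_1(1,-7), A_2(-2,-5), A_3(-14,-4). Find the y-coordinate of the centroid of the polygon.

Apply Gauss's area formula. First the cross-terms c_i = x_i·y_{i+1} − x_{i+1}·y_i:
  -19, -62, 102  ⇒  2A = 21, A = 10.5.
Then Σ (y_i + y_{i+1})·c_i = -336, so ȳ = -336 / (6·10.5) = -16/3.

-16/3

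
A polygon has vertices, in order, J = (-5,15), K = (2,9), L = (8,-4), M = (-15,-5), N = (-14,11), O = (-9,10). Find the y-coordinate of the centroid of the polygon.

Apply the shoelace (surveyor's) formula. First the cross-terms c_i = x_i·y_{i+1} − x_{i+1}·y_i:
  -75, -80, -100, -235, -41, -85  ⇒  2A = -616, A = -308.
Then Σ (y_i + y_{i+1})·c_i = -5696, so ȳ = -5696 / (6·(-308)) = 712/231.

712/231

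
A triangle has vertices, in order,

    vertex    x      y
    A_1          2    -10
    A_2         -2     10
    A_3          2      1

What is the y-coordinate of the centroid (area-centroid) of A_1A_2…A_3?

Apply the shoelace (surveyor's) formula. First the cross-terms c_i = x_i·y_{i+1} − x_{i+1}·y_i:
  0, -22, -22  ⇒  2A = -44, A = -22.
Then Σ (y_i + y_{i+1})·c_i = -44, so ȳ = -44 / (6·(-22)) = 1/3.

1/3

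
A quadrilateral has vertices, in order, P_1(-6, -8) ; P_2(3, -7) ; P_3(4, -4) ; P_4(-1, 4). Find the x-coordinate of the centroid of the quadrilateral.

Apply the shoelace (surveyor's) formula. First the cross-terms c_i = x_i·y_{i+1} − x_{i+1}·y_i:
  66, 16, 12, 32  ⇒  2A = 126, A = 63.
Then Σ (x_i + x_{i+1})·c_i = -274, so x̄ = -274 / (6·63) = -137/189.

-137/189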